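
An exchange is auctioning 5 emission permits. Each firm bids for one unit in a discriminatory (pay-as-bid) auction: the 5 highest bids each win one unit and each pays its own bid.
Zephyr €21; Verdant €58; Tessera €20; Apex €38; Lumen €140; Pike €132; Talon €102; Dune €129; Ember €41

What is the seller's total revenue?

Ordering the bids: 140 (Lumen), 132 (Pike), 129 (Dune), 102 (Talon), 58 (Verdant), 41 (Ember), 38 (Apex), …
The 5 highest are Lumen, Pike, Dune, Talon, Verdant.
Total revenue = 140 + 132 + 129 + 102 + 58 = €561.

Total revenue: €561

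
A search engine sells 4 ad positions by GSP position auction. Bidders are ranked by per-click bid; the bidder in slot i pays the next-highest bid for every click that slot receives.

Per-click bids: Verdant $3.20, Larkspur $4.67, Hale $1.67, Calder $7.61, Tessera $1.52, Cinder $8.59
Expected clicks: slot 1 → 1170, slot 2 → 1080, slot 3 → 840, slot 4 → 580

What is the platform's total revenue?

Total revenue: $17603.90

Per-click bids in order: $8.59 (Cinder) > $7.61 (Calder) > $4.67 (Larkspur) > $3.20 (Verdant) > $1.67 (Hale) > …
Slot 1: Cinder pays $7.61 × 1170 = $8903.70
Slot 2: Calder pays $4.67 × 1080 = $5043.60
Slot 3: Larkspur pays $3.20 × 840 = $2688.00
Slot 4: Verdant pays $1.67 × 580 = $968.60
Total = $17603.90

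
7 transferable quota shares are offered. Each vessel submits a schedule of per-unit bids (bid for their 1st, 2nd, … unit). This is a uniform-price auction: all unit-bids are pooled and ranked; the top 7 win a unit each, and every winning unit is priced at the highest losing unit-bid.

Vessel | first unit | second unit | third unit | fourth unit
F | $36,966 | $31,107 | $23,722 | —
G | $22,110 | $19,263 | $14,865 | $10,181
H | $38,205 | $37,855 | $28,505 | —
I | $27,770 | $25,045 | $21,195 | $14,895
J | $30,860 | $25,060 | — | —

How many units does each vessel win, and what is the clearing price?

F 2, H 3, I 1, J 1; clearing price $25,060

Merging the schedules and taking the best 7: 38,205 (H-1), 37,855 (H-2), 36,966 (F-1), 31,107 (F-2), 30,860 (J-1), 28,505 (H-3), 27,770 (I-1)
First bid not allocated: $25,060.
Allocation: F 2, H 3, I 1, J 1.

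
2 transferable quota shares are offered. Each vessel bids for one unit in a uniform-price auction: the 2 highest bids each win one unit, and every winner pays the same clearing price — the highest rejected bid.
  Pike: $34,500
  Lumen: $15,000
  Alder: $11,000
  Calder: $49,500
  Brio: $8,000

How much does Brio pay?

Bids ranked high→low: 49,500 (Calder), 34,500 (Pike), 15,000 (Lumen), 11,000 (Alder), …
Top 2: Calder, Pike.
Highest unsuccessful bid: $15,000 → clearing price.
Brio does not win → pays $0.

Brio pays $0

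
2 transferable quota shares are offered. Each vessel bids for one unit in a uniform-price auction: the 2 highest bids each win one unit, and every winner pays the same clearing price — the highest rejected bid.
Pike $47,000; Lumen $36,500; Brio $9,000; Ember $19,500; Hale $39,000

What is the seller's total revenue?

Bids ranked high→low: 47,000 (Pike), 39,000 (Hale), 36,500 (Lumen), 19,500 (Ember), …
Top 2: Pike, Hale.
First losing bid is Lumen's $36,500, which sets the uniform price.
Total revenue = 2 × $36,500 = $73,000.

Total revenue: $73,000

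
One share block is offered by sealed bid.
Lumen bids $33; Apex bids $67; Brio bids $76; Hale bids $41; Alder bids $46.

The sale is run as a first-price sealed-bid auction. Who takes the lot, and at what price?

First-price sealed-bid auction: the highest bidder wins and pays their own bid.
Bids in order: 76 (Brio) > 67 (Apex) > 46 (Alder) > 41 (Hale) > 33 (Lumen)
First-price: Brio pays what they bid, $76.

Brio pays $76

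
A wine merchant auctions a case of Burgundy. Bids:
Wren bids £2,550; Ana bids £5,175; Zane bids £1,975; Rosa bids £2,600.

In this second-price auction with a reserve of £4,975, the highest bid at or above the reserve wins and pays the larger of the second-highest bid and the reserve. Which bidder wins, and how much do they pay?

Ana pays £4,975

Second-price auction with a reserve of £4,975: the highest bid at or above the reserve wins and pays the larger of the second-highest bid and the reserve.
Bids ranked: 5,175 (Ana) > 2,600 (Rosa) > 2,550 (Wren) > 1,975 (Zane)
Ana has the top bid at or above the reserve (£5,175).
max(second-highest £2,600, reserve £4,975) = £4,975.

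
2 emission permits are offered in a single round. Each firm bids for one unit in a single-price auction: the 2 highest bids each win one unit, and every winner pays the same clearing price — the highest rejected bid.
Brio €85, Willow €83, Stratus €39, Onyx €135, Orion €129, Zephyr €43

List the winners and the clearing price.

Ordering the bids: 135 (Onyx), 129 (Orion), 85 (Brio), 83 (Willow), …
Winners (2 units): Onyx, Orion.
First losing bid is Brio's €85, which sets the uniform price.

Onyx, Orion; each pays €85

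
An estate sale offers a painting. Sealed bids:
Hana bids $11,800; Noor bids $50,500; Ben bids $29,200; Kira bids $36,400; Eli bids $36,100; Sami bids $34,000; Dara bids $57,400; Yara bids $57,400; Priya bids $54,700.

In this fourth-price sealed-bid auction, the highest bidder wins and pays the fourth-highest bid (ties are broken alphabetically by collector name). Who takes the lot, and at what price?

Rule: the highest bidder wins and pays the fourth-highest bid.
Bids in order: 57,400 (Dara) > 57,400 (Yara) > 54,700 (Priya) > 50,500 (Noor) > 36,400 (Kira) > 36,100 (Eli) > …
Tie at $57,400 → Dara wins by tie-break.
Dara wins; payment is bid #4 in the ranking = $50,500.

Dara pays $50,500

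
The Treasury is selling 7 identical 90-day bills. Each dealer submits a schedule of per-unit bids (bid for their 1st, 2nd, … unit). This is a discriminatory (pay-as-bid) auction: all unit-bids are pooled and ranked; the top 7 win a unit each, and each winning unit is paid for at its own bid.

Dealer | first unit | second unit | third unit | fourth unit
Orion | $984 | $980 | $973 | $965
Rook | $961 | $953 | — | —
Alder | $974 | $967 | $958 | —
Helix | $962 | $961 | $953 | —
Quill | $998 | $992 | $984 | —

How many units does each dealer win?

Alder 1, Orion 3, Quill 3

Pooled unit-bids ranked (top 7): 998 (Quill-1), 992 (Quill-2), 984 (Orion-1), 984 (Quill-3), 980 (Orion-2), 974 (Alder-1), 973 (Orion-3)
Next rejected bid: $967 (not a price — pay-as-bid).
Allocation: Alder 1, Orion 3, Quill 3.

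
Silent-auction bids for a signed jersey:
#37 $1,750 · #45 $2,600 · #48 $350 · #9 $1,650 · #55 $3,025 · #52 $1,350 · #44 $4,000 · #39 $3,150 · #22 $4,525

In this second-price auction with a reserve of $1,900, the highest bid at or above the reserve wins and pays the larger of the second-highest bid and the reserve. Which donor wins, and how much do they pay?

Bids ranked: 4,525 (#22) > 4,000 (#44) > 3,150 (#39) > 3,025 (#55) > 2,600 (#45) > 1,750 (#37) > …
Highest eligible bid: #22 at $4,525.
Second-highest bid $4,000 exceeds the reserve $1,900 → payment $4,000.

#22 pays $4,000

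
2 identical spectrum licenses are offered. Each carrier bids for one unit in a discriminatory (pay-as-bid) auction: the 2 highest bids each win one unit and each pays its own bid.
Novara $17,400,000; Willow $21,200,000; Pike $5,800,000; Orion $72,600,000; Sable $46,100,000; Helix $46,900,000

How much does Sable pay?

Sable pays $0

Ordering the bids: 72,600,000 (Orion), 46,900,000 (Helix), 46,100,000 (Sable), 21,200,000 (Willow), …
Top 2: Orion, Helix.
Sable does not win → $0.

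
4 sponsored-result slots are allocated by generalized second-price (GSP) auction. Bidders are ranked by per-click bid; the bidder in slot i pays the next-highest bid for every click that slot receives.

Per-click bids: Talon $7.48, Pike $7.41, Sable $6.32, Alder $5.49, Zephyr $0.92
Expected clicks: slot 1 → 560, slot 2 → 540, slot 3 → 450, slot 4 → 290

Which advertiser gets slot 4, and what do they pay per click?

Alder; $0.92 per click

Sorting advertisers: $7.48 (Talon) > $7.41 (Pike) > $6.32 (Sable) > $5.49 (Alder) > $0.92 (Zephyr)
Slot 4 goes to the fourth-ranked bidder, Alder, who pays the next bid down: $0.92/click.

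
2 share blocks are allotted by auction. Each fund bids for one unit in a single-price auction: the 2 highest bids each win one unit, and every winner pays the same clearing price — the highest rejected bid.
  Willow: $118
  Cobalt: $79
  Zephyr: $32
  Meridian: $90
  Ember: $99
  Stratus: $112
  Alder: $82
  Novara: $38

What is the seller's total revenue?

Sorting: 118 (Willow), 112 (Stratus), 99 (Ember), 90 (Meridian), …
Winners (2 units): Willow, Stratus.
Highest unsuccessful bid: $99 → clearing price.
Total revenue = 2 × $99 = $198.

Total revenue: $198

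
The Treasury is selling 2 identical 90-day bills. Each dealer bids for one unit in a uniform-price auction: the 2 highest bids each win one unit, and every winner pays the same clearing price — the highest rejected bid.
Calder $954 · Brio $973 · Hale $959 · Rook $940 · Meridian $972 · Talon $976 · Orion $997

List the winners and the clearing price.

Bids ranked high→low: 997 (Orion), 976 (Talon), 973 (Brio), 972 (Meridian), …
The 2 highest are Orion, Talon.
Highest unsuccessful bid: $973 → clearing price.

Orion, Talon; each pays $973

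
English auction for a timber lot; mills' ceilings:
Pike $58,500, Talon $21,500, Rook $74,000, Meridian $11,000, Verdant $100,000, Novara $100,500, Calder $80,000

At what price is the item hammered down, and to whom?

Novara wins at $100,000

Rule: the price rises until one bidder remains; the winner pays the price at which the last rival dropped out.
Sorting limits: 100,500 (Novara) > 100,000 (Verdant) > 80,000 (Calder) > 74,000 (Rook) > 58,500 (Pike) > 21,500 (Talon) > …
Verdant is the last rival to drop out, at $100,000; Novara remains and wins at that price.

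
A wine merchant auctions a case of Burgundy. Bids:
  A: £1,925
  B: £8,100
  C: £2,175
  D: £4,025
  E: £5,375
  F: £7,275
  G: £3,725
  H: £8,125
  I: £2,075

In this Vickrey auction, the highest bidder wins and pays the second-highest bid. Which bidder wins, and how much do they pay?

Sorting bids: 8,125 (H) > 8,100 (B) > 7,275 (F) > 5,375 (E) > 4,025 (D) > 3,725 (G) > …
H wins with the highest bid; price is set by the runner-up at £8,100.

H pays £8,100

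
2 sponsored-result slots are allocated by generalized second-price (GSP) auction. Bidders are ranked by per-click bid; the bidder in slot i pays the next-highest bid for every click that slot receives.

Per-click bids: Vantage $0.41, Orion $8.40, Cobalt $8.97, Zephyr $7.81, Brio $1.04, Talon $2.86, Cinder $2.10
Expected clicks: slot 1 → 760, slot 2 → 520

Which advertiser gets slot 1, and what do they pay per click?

Sorting advertisers: $8.97 (Cobalt) > $8.40 (Orion) > $7.81 (Zephyr) > …
Slot 1 goes to the first-ranked bidder, Cobalt, who pays the next bid down: $8.40/click.

Cobalt; $8.40 per click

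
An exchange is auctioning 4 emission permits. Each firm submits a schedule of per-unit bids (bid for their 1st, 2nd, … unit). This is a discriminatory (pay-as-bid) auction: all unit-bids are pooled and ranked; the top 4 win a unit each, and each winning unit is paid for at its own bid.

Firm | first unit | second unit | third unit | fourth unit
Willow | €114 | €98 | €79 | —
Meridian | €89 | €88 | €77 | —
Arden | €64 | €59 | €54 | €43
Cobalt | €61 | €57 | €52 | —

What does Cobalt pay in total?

Cobalt pays €0

Merging the schedules and taking the best 4: 114 (Willow-1), 98 (Willow-2), 89 (Meridian-1), 88 (Meridian-2)
Next rejected bid: €79 (not a price — pay-as-bid).
Cobalt wins no units.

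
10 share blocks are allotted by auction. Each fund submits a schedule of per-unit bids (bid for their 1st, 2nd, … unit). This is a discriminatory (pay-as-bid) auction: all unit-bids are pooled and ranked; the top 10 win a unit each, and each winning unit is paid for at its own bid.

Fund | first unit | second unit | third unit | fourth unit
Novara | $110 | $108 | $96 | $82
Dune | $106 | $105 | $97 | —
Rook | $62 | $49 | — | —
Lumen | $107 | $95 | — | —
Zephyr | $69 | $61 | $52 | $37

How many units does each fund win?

Pooled unit-bids ranked (top 10): 110 (Novara-1), 108 (Novara-2), 107 (Lumen-1), 106 (Dune-1), 105 (Dune-2), 97 (Dune-3), 96 (Novara-3), 95 (Lumen-2), 82 (Novara-4), 69 (Zephyr-1)
Next rejected bid: $62 (not a price — pay-as-bid).
Allocation: Dune 3, Lumen 2, Novara 4, Zephyr 1.

Dune 3, Lumen 2, Novara 4, Zephyr 1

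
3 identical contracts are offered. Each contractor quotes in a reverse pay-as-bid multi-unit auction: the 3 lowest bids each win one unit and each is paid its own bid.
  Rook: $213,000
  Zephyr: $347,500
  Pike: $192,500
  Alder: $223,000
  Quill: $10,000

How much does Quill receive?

Ordering the bids: 10,000 (Quill), 192,500 (Pike), 213,000 (Rook), 223,000 (Alder), 347,500 (Zephyr)
Winners (3 units): Quill, Pike, Rook.
Quill wins → own bid $10,000.

Quill is paid $10,000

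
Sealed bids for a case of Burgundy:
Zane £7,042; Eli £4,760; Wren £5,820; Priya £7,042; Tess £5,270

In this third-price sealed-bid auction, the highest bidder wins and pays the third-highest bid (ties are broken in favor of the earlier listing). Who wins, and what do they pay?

Zane pays £5,820

Third-price sealed-bid auction: the highest bidder wins and pays the third-highest bid.
Sorting bids: 7,042 (Zane) > 7,042 (Priya) > 5,820 (Wren) > 5,270 (Tess) > 4,760 (Eli)
Zane and Priya tie at £7,042; tie-break gives it to Zane.
Zane wins; payment is bid #3 in the ranking = £5,820.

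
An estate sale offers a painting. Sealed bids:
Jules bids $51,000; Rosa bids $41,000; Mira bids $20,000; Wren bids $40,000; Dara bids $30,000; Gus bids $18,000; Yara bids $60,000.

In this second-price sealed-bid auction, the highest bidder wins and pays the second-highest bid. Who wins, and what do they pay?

Yara pays $51,000

Bids in order: 60,000 (Yara) > 51,000 (Jules) > 41,000 (Rosa) > 40,000 (Wren) > 30,000 (Dara) > 20,000 (Mira) > …
Yara wins with the highest bid; price is set by the runner-up at $51,000.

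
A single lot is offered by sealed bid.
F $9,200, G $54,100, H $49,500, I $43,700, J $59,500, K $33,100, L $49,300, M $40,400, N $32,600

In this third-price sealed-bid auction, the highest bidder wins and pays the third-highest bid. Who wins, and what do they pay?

J pays $49,500

Third-price sealed-bid auction: the highest bidder wins and pays the third-highest bid.
Bids in order: 59,500 (J) > 54,100 (G) > 49,500 (H) > 49,300 (L) > 43,700 (I) > 40,400 (M) > …
J wins; payment is bid #3 in the ranking = $49,500.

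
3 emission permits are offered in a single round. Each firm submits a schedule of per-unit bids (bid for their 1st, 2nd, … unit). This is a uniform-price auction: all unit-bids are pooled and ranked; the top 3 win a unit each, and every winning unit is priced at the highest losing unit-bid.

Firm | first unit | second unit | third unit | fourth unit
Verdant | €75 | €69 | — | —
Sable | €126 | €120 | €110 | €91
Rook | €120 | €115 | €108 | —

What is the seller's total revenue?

Pooled unit-bids ranked (top 3): 126 (Sable-1), 120 (Sable-2), 120 (Rook-1)
First bid not allocated: €115.
Allocation: Rook 1, Sable 2. Every unit priced at €115.
Revenue = 3 × 115 = €345.

Total revenue: €345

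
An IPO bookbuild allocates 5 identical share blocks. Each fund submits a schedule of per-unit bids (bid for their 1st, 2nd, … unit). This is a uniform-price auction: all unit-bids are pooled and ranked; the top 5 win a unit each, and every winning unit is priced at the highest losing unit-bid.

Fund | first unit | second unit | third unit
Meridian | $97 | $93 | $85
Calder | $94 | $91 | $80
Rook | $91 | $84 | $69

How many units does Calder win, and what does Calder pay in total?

Calder: 2 units, pays $170

All unit-bids, highest first — top 5: 97 (Meridian-1), 94 (Calder-1), 93 (Meridian-2), 91 (Calder-2), 91 (Rook-1)
First bid not allocated: $85.
Calder wins 2 unit(s) at $85 each.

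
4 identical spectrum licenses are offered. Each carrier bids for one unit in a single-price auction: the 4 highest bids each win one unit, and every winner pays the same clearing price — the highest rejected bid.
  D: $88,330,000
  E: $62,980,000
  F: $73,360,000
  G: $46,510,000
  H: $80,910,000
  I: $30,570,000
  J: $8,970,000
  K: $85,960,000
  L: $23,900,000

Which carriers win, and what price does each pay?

D, K, H, F; each pays $62,980,000

Sorting: 88,330,000 (D), 85,960,000 (K), 80,910,000 (H), 73,360,000 (F), 62,980,000 (E), 46,510,000 (G), …
Winners (4 units): D, K, H, F.
Clearing price = highest rejected bid = $62,980,000.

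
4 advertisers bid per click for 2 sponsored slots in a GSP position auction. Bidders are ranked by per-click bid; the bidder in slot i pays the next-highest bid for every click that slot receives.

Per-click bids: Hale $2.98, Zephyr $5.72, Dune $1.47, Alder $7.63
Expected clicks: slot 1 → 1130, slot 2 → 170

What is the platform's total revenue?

Ranked by bid: $7.63 (Alder) > $5.72 (Zephyr) > $2.98 (Hale) > …
Slot 1: Alder pays $5.72 × 1130 = $6463.60
Slot 2: Zephyr pays $2.98 × 170 = $506.60
Total = $6970.20

Total revenue: $6970.20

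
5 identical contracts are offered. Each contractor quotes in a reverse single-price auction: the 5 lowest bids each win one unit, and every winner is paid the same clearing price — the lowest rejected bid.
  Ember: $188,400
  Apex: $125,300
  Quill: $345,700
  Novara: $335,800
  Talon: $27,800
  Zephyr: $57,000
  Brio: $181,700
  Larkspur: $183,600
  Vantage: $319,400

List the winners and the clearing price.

Sorting: 27,800 (Talon), 57,000 (Zephyr), 125,300 (Apex), 181,700 (Brio), 183,600 (Larkspur), 188,400 (Ember), 319,400 (Vantage), …
Lowest 5: Talon, Zephyr, Apex, Brio, Larkspur.
Lowest unsuccessful bid: $188,400 → clearing price.

Talon, Zephyr, Apex, Brio, Larkspur; each is paid $188,400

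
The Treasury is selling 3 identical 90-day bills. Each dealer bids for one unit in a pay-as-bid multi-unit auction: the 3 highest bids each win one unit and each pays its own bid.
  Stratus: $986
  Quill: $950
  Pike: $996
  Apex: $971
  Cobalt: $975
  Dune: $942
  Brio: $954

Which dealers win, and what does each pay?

Pike $996, Stratus $986, Cobalt $975

Ordering the bids: 996 (Pike), 986 (Stratus), 975 (Cobalt), 971 (Apex), 954 (Brio), …
Top 3: Pike, Stratus, Cobalt.
Each winner pays its own bid: Pike $996, Stratus $986, Cobalt $975.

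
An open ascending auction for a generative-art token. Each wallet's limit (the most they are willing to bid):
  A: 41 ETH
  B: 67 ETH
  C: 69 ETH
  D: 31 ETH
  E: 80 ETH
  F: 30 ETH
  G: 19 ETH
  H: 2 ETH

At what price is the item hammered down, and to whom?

Ascending (English) auction: the price rises until one bidder remains; the winner pays the price at which the last rival dropped out.
Limits ranked: 80 (E) > 69 (C) > 67 (B) > 41 (A) > 31 (D) > 30 (F) > …
C is the last rival to drop out, at 69 ETH; E remains and wins at that price.

E wins at 69 ETH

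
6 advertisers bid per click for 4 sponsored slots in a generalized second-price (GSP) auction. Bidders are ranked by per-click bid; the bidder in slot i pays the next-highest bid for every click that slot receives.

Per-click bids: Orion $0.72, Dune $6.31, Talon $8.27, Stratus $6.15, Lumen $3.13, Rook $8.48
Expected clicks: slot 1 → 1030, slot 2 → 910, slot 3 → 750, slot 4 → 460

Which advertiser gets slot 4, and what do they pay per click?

Stratus; $3.13 per click

Per-click bids in order: $8.48 (Rook) > $8.27 (Talon) > $6.31 (Dune) > $6.15 (Stratus) > $3.13 (Lumen) > …
Slot 4 goes to the fourth-ranked bidder, Stratus, who pays the next bid down: $3.13/click.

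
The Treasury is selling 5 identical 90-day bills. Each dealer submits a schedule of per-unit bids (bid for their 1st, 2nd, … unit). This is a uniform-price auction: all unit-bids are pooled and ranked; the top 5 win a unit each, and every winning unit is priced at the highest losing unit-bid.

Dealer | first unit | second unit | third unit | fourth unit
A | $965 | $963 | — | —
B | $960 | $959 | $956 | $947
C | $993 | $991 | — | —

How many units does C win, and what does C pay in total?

Merging the schedules and taking the best 5: 993 (C-1), 991 (C-2), 965 (A-1), 963 (A-2), 960 (B-1)
The (k+1)-th unit-bid is $959.
C wins 2 unit(s) at $959 each.

C: 2 units, pays $1,918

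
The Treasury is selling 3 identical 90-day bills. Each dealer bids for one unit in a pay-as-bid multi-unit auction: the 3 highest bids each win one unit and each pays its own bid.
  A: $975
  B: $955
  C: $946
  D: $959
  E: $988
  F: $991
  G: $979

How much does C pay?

Bids ranked high→low: 991 (F), 988 (E), 979 (G), 975 (A), 959 (D), …
Winners (3 units): F, E, G.
C does not win → $0.

C pays $0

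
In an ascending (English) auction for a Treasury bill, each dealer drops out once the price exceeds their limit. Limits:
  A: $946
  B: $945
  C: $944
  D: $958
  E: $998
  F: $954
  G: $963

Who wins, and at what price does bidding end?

Sorting limits: 998 (E) > 963 (G) > 958 (D) > 954 (F) > 946 (A) > 945 (B) > …
Once the price passes $963, only E is left; the hammer falls at G's limit of $963.

E wins at $963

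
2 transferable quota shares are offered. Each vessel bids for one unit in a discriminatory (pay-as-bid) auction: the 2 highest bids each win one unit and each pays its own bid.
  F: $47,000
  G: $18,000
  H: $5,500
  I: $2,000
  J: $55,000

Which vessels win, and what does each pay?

J $55,000, F $47,000

Bids ranked high→low: 55,000 (J), 47,000 (F), 18,000 (G), 5,500 (H), …
Top 2: J, F.
Each winner pays its own bid: J $55,000, F $47,000.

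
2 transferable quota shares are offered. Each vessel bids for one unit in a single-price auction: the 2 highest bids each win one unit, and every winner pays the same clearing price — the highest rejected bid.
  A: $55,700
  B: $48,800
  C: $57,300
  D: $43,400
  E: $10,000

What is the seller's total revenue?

Total revenue: $97,600

Bids ranked high→low: 57,300 (C), 55,700 (A), 48,800 (B), 43,400 (D), …
The 2 highest are C, A.
Clearing price = highest rejected bid = $48,800.
Total revenue = 2 × $48,800 = $97,600.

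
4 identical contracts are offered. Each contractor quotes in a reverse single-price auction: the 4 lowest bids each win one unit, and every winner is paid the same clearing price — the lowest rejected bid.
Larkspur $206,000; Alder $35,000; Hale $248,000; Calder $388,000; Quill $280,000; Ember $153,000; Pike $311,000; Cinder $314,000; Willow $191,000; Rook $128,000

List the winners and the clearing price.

Ordering the bids: 35,000 (Alder), 128,000 (Rook), 153,000 (Ember), 191,000 (Willow), 206,000 (Larkspur), 248,000 (Hale), …
Winners (4 units): Alder, Rook, Ember, Willow.
First losing bid is Larkspur's $206,000, which sets the uniform price.

Alder, Rook, Ember, Willow; each is paid $206,000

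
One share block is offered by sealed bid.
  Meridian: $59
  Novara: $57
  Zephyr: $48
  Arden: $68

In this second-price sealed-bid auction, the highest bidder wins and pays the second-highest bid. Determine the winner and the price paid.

Rule: the highest bidder wins and pays the second-highest bid.
Bids in order: 68 (Arden) > 59 (Meridian) > 57 (Novara) > 48 (Zephyr)
Arden is highest; pays the second-highest bid, $59.

Arden pays $59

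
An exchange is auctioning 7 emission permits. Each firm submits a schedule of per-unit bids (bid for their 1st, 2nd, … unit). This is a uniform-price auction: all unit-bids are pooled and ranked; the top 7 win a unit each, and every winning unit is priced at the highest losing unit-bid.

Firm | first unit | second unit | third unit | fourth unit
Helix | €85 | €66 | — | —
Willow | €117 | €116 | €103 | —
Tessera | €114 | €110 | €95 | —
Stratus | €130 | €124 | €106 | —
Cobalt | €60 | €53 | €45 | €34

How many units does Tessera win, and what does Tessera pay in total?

Tessera: 2 units, pays €206

All unit-bids, highest first — top 7: 130 (Stratus-1), 124 (Stratus-2), 117 (Willow-1), 116 (Willow-2), 114 (Tessera-1), 110 (Tessera-2), 106 (Stratus-3)
First bid not allocated: €103.
Tessera wins 2 unit(s) at €103 each.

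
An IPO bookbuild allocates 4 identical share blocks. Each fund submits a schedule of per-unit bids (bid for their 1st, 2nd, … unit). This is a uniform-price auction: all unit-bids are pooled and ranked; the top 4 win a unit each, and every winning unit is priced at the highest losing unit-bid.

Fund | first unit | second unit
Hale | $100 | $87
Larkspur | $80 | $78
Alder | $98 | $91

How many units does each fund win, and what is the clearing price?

Alder 2, Hale 2; clearing price $80

Pooled unit-bids ranked (top 4): 100 (Hale-1), 98 (Alder-1), 91 (Alder-2), 87 (Hale-2)
First bid not allocated: $80.
Allocation: Alder 2, Hale 2.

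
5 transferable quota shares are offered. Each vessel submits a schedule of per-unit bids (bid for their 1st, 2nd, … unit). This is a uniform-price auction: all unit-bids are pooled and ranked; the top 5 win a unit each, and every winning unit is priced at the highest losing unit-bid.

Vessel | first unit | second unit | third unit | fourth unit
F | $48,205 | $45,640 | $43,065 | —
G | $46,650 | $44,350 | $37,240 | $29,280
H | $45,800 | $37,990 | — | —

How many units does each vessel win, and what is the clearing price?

F 2, G 2, H 1; clearing price $43,065

Pooled unit-bids ranked (top 5): 48,205 (F-1), 46,650 (G-1), 45,800 (H-1), 45,640 (F-2), 44,350 (G-2)
First bid not allocated: $43,065.
Allocation: F 2, G 2, H 1.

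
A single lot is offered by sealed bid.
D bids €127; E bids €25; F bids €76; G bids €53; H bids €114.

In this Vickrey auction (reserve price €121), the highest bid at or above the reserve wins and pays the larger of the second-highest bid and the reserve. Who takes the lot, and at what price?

D pays €121

Bids ranked: 127 (D) > 114 (H) > 76 (F) > 53 (G) > 25 (E)
D has the top bid at or above the reserve (€127).
Second-highest bid €114 is below the reserve €121, so the reserve binds → payment €121.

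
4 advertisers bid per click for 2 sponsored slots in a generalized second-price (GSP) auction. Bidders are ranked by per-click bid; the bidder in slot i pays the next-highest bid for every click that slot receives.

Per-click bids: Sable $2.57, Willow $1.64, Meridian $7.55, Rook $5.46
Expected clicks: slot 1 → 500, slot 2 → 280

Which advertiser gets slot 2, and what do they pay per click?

Rook; $2.57 per click

Ranked by bid: $7.55 (Meridian) > $5.46 (Rook) > $2.57 (Sable) > …
Slot 2 goes to the second-ranked bidder, Rook, who pays the next bid down: $2.57/click.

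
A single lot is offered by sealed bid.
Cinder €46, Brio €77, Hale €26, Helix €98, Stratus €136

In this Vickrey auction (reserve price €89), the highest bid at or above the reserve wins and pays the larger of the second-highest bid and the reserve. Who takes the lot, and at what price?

Bids ranked: 136 (Stratus) > 98 (Helix) > 77 (Brio) > 46 (Cinder) > 26 (Hale)
Stratus has the top bid at or above the reserve (€136).
Second-highest bid €98 exceeds the reserve €89 → payment €98.

Stratus pays €98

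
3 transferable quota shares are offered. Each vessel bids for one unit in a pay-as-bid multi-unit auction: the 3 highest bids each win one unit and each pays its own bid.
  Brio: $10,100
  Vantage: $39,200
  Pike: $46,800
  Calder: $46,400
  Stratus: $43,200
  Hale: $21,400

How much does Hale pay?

Ordering the bids: 46,800 (Pike), 46,400 (Calder), 43,200 (Stratus), 39,200 (Vantage), 21,400 (Hale), …
Winners (3 units): Pike, Calder, Stratus.
Hale does not win → $0.

Hale pays $0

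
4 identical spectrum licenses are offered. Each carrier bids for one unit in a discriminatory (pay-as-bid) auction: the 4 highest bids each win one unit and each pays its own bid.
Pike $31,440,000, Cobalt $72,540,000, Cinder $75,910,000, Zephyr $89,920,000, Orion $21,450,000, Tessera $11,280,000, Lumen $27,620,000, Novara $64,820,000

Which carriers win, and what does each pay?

Sorting: 89,920,000 (Zephyr), 75,910,000 (Cinder), 72,540,000 (Cobalt), 64,820,000 (Novara), 31,440,000 (Pike), 27,620,000 (Lumen), …
Top 4: Zephyr, Cinder, Cobalt, Novara.
Each winner pays its own bid: Zephyr $89,920,000, Cinder $75,910,000, Cobalt $72,540,000, Novara $64,820,000.

Zephyr $89,920,000, Cinder $75,910,000, Cobalt $72,540,000, Novara $64,820,000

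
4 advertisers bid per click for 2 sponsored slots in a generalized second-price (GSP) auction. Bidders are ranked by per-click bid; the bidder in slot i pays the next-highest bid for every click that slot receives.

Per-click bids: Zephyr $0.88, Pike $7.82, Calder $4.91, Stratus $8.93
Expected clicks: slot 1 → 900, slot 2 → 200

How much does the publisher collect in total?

Per-click bids in order: $8.93 (Stratus) > $7.82 (Pike) > $4.91 (Calder) > …
Slot 1: Stratus pays $7.82 × 900 = $7038.00
Slot 2: Pike pays $4.91 × 200 = $982.00
Total = $8020.00

Total revenue: $8020.00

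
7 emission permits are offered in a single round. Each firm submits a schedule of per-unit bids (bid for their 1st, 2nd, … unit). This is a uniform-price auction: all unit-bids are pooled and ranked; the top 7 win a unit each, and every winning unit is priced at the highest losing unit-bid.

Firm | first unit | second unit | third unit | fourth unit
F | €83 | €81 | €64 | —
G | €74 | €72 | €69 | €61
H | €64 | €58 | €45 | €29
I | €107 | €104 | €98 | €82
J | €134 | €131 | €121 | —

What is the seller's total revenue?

Total revenue: €574

Pooled unit-bids ranked (top 7): 134 (J-1), 131 (J-2), 121 (J-3), 107 (I-1), 104 (I-2), 98 (I-3), 83 (F-1)
The (k+1)-th unit-bid is €82.
Allocation: F 1, I 3, J 3. Every unit priced at €82.
Revenue = 7 × 82 = €574.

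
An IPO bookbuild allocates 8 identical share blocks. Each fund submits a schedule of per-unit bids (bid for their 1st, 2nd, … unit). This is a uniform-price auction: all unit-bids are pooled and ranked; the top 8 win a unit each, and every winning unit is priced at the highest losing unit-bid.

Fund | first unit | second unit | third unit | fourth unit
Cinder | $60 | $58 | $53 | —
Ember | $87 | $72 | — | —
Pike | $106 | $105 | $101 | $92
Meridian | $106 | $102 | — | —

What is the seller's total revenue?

Merging the schedules and taking the best 8: 106 (Pike-1), 106 (Meridian-1), 105 (Pike-2), 102 (Meridian-2), 101 (Pike-3), 92 (Pike-4), 87 (Ember-1), 72 (Ember-2)
The (k+1)-th unit-bid is $60.
Allocation: Ember 2, Meridian 2, Pike 4. Every unit priced at $60.
Revenue = 8 × 60 = $480.

Total revenue: $480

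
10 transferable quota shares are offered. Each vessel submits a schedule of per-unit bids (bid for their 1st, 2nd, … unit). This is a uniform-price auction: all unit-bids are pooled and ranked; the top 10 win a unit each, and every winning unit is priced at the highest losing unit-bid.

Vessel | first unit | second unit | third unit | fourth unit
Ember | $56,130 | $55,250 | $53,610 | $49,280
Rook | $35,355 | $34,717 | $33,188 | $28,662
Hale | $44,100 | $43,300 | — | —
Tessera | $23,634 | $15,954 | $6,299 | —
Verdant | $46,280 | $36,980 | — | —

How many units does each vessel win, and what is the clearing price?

Ember 4, Hale 2, Rook 2, Verdant 2; clearing price $33,188

Pooled unit-bids ranked (top 10): 56,130 (Ember-1), 55,250 (Ember-2), 53,610 (Ember-3), 49,280 (Ember-4), 46,280 (Verdant-1), 44,100 (Hale-1), 43,300 (Hale-2), 36,980 (Verdant-2), 35,355 (Rook-1), 34,717 (Rook-2)
First bid not allocated: $33,188.
Allocation: Ember 4, Hale 2, Rook 2, Verdant 2.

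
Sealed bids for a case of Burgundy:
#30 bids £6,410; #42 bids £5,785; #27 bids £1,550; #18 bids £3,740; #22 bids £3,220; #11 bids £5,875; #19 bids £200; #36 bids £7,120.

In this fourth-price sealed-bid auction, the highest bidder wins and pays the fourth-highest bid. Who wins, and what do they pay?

Sorting bids: 7,120 (#36) > 6,410 (#30) > 5,875 (#11) > 5,785 (#42) > 3,740 (#18) > 3,220 (#22) > …
#36 wins; payment is bid #4 in the ranking = £5,785.

#36 pays £5,785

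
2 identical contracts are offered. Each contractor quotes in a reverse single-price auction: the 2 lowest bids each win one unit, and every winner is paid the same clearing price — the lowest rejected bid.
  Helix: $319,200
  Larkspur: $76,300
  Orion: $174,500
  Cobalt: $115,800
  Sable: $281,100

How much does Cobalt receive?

Sorting: 76,300 (Larkspur), 115,800 (Cobalt), 174,500 (Orion), 281,100 (Sable), …
Winners (2 units): Larkspur, Cobalt.
First losing bid is Orion's $174,500, which sets the uniform price.
Cobalt wins → is paid $174,500.

Cobalt is paid $174,500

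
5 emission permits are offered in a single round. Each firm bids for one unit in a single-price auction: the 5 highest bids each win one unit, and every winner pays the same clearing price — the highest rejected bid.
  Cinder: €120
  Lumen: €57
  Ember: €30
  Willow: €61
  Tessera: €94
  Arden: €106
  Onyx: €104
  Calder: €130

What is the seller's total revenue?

Ordering the bids: 130 (Calder), 120 (Cinder), 106 (Arden), 104 (Onyx), 94 (Tessera), 61 (Willow), 57 (Lumen), …
Top 5: Calder, Cinder, Arden, Onyx, Tessera.
Highest unsuccessful bid: €61 → clearing price.
Total revenue = 5 × €61 = €305.

Total revenue: €305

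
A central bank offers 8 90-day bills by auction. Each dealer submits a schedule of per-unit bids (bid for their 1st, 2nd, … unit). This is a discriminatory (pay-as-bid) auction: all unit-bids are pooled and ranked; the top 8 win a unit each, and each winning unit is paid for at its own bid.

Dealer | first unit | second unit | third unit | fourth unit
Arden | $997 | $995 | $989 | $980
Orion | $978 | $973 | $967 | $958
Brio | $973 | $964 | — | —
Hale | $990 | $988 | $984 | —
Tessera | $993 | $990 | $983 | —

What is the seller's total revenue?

All unit-bids, highest first — top 8: 997 (Arden-1), 995 (Arden-2), 993 (Tessera-1), 990 (Hale-1), 990 (Tessera-2), 989 (Arden-3), 988 (Hale-2), 984 (Hale-3)
Next rejected bid: $983 (not a price — pay-as-bid).
Each winning unit pays its own bid.
Revenue = 997 + 995 + 993 + 990 + 990 + 989 + 988 + 984 = $7,926.

Total revenue: $7,926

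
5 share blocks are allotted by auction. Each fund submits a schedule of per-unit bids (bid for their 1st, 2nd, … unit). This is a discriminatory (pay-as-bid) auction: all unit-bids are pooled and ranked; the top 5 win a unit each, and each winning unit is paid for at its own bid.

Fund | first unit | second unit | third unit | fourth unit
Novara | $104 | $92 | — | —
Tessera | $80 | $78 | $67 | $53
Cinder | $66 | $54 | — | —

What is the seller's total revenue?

Total revenue: $421

Merging the schedules and taking the best 5: 104 (Novara-1), 92 (Novara-2), 80 (Tessera-1), 78 (Tessera-2), 67 (Tessera-3)
Next rejected bid: $66 (not a price — pay-as-bid).
Each winning unit pays its own bid.
Revenue = 104 + 92 + 80 + 78 + 67 = $421.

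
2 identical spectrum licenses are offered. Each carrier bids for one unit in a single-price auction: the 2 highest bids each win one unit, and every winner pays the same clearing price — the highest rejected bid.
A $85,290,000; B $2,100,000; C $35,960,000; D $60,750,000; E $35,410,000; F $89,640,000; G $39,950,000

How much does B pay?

Sorting: 89,640,000 (F), 85,290,000 (A), 60,750,000 (D), 39,950,000 (G), …
Top 2: F, A.
First losing bid is D's $60,750,000, which sets the uniform price.
B does not win → pays $0.

B pays $0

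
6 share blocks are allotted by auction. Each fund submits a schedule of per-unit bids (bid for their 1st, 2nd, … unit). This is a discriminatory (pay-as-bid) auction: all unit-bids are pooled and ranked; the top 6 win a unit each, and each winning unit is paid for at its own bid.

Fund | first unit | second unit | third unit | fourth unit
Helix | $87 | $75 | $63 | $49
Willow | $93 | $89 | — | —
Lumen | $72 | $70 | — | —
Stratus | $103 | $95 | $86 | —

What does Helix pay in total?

Helix pays $87

All unit-bids, highest first — top 6: 103 (Stratus-1), 95 (Stratus-2), 93 (Willow-1), 89 (Willow-2), 87 (Helix-1), 86 (Stratus-3)
Next rejected bid: $75 (not a price — pay-as-bid).
Helix's winning unit-bids: 87 = $87.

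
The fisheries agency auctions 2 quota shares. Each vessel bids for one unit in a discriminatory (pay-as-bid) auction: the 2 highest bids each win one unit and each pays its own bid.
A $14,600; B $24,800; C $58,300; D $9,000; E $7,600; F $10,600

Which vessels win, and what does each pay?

C $58,300, B $24,800

Ordering the bids: 58,300 (C), 24,800 (B), 14,600 (A), 10,600 (F), …
The 2 highest are C, B.
Each winner pays its own bid: C $58,300, B $24,800.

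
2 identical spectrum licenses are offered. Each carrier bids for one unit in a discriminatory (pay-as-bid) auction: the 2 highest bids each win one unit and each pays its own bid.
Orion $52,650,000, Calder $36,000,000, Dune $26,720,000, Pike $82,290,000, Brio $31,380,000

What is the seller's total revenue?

Bids ranked high→low: 82,290,000 (Pike), 52,650,000 (Orion), 36,000,000 (Calder), 31,380,000 (Brio), …
Winners (2 units): Pike, Orion.
Total revenue = 82,290,000 + 52,650,000 = $134,940,000.

Total revenue: $134,940,000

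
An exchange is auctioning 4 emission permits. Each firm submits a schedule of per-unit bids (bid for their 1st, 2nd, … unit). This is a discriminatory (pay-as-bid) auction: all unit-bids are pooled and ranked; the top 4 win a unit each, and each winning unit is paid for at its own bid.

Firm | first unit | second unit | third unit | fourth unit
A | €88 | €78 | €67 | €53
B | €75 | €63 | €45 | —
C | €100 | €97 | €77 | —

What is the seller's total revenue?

Total revenue: €363

All unit-bids, highest first — top 4: 100 (C-1), 97 (C-2), 88 (A-1), 78 (A-2)
Next rejected bid: €77 (not a price — pay-as-bid).
Each winning unit pays its own bid.
Revenue = 100 + 97 + 88 + 78 = €363.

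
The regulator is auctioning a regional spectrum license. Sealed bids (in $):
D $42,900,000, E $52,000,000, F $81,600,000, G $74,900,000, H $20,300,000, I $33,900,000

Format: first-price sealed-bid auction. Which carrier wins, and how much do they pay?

F pays $81,600,000

First-price sealed-bid auction: the highest bidder wins and pays their own bid.
Sorting bids: 81,600,000 (F) > 74,900,000 (G) > 52,000,000 (E) > 42,900,000 (D) > 33,900,000 (I) > 20,300,000 (H)
First-price: F pays what they bid, $81,600,000.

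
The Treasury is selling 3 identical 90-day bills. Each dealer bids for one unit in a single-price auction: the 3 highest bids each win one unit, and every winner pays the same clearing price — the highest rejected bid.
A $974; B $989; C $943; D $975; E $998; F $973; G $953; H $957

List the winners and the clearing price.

Ordering the bids: 998 (E), 989 (B), 975 (D), 974 (A), 973 (F), …
The 3 highest are E, B, D.
Highest unsuccessful bid: $974 → clearing price.

E, B, D; each pays $974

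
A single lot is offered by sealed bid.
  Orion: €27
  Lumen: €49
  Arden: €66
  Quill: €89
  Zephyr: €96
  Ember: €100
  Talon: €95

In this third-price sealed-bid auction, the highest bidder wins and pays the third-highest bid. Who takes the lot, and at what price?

Ember pays €95

Sorting bids: 100 (Ember) > 96 (Zephyr) > 95 (Talon) > 89 (Quill) > 66 (Arden) > 49 (Lumen) > …
Ember is highest; pays the third-highest bid, €95.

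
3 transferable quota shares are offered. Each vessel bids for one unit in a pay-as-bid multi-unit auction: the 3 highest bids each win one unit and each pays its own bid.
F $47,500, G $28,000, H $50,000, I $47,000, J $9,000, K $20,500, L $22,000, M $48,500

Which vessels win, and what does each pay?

H $50,000, M $48,500, F $47,500

Bids ranked high→low: 50,000 (H), 48,500 (M), 47,500 (F), 47,000 (I), 28,000 (G), …
Winners (3 units): H, M, F.
Each winner pays its own bid: H $50,000, M $48,500, F $47,500.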